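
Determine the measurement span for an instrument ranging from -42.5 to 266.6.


Span = upper range - lower range.
Span = 266.6 - (-42.5)
Span = 309.1

309.1


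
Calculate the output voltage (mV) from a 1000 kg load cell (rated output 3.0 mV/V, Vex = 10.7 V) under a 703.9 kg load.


Vout = rated_output * Vex * (load / capacity).
Vout = 3.0 * 10.7 * (703.9 / 1000)
Vout = 3.0 * 10.7 * 0.7039
Vout = 22.595 mV

22.595 mV


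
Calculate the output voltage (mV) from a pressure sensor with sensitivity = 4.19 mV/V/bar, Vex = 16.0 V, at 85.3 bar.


Output = sensitivity * Vex * P.
Vout = 4.19 * 16.0 * 85.3
Vout = 67.04 * 85.3
Vout = 5718.51 mV

5718.51 mV


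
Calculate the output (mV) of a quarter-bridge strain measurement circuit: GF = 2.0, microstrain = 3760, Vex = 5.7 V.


Quarter bridge output: Vout = (GF * epsilon * Vex) / 4.
Vout = (2.0 * 3760e-6 * 5.7) / 4
Vout = 0.042864 / 4 V
Vout = 0.010716 V = 10.716 mV

10.716 mV


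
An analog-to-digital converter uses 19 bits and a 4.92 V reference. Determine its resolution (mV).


The resolution (LSB) of an ADC is Vref / 2^n.
LSB = 4.92 / 2^19
LSB = 4.92 / 524288
LSB = 9.38e-06 V = 0.00938416 mV

0.00938416 mV


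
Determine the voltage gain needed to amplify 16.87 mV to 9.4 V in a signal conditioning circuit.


Gain = Vout / Vin (converting to same units).
G = 9.4 V / 16.87 mV
G = 9400.0 mV / 16.87 mV
G = 557.2

557.2


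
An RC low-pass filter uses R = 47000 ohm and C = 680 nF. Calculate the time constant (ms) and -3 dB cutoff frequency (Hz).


Time constant: tau = R * C.
tau = 47000 * 6.80e-07 = 0.03196 s
tau = 31.96 ms
Cutoff frequency: fc = 1 / (2*pi*R*C).
fc = 1 / (2*pi*0.03196) = 4.98 Hz

tau = 31.96 ms, fc = 4.98 Hz


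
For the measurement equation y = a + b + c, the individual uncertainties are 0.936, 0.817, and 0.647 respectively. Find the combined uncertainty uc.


For a sum of independent quantities, uc = sqrt(u1^2 + u2^2 + u3^2).
uc = sqrt(0.936^2 + 0.817^2 + 0.647^2)
uc = sqrt(0.876096 + 0.667489 + 0.418609)
uc = 1.4008

1.4008


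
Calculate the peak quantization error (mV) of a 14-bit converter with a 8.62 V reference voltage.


The maximum quantization error is +/- LSB/2.
LSB = Vref / 2^n = 8.62 / 16384 = 0.00052612 V
Max error = LSB / 2 = 0.00052612 / 2 = 0.00026306 V
Max error = 0.2631 mV

0.2631 mV


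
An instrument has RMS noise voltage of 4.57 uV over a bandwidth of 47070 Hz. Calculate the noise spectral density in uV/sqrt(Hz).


Noise spectral density = Vrms / sqrt(BW).
NSD = 4.57 / sqrt(47070)
NSD = 4.57 / 216.9562
NSD = 0.0211 uV/sqrt(Hz)

0.0211 uV/sqrt(Hz)


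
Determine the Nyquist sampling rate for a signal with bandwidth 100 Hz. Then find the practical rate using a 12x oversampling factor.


By Nyquist theorem, fs_min = 2 * fmax.
fs_min = 2 * 100 = 200 Hz
Practical rate = 12 * fs_min = 12 * 200 = 2400 Hz

fs_min = 200 Hz, fs_practical = 2400 Hz


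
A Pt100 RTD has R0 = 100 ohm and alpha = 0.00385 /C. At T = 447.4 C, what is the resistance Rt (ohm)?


The RTD equation: Rt = R0 * (1 + alpha * T).
Rt = 100 * (1 + 0.00385 * 447.4)
Rt = 100 * (1 + 1.72249)
Rt = 100 * 2.72249
Rt = 272.249 ohm

272.249 ohm


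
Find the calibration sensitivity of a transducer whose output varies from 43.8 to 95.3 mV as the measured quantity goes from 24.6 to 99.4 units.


Sensitivity = (y2 - y1) / (x2 - x1).
S = (95.3 - 43.8) / (99.4 - 24.6)
S = 51.5 / 74.8
S = 0.6885 mV/unit

0.6885 mV/unit


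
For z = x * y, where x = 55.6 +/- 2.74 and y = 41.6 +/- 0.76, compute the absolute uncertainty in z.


For a product z = x*y, the relative uncertainty is:
uz/z = sqrt((ux/x)^2 + (uy/y)^2)
Relative uncertainties: ux/x = 2.74/55.6 = 0.049281
uy/y = 0.76/41.6 = 0.018269
z = 55.6 * 41.6 = 2313.0
uz = 2313.0 * sqrt(0.049281^2 + 0.018269^2) = 121.564

121.564


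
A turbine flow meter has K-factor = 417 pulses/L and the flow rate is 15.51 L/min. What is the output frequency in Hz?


Frequency = K * Q / 60 (converting L/min to L/s).
f = 417 * 15.51 / 60
f = 6467.67 / 60
f = 107.79 Hz

107.79 Hz


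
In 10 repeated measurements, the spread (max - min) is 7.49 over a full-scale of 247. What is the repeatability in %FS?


Repeatability = (spread / full scale) * 100%.
R = (7.49 / 247) * 100
R = 3.032 %FS

3.032 %FS


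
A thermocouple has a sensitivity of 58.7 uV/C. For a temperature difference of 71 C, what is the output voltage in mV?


The thermocouple output V = sensitivity * dT.
V = 58.7 uV/C * 71 C
V = 4167.7 uV
V = 4.168 mV

4.168 mV


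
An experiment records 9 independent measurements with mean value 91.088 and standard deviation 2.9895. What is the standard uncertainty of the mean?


The standard uncertainty for Type A evaluation is u = s / sqrt(n).
u = 2.9895 / sqrt(9)
u = 2.9895 / 3.0
u = 0.9965

0.9965


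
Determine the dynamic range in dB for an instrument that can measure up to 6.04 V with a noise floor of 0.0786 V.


Dynamic range = 20 * log10(Vmax / Vnoise).
DR = 20 * log10(6.04 / 0.0786)
DR = 20 * log10(76.84)
DR = 37.71 dB

37.71 dB


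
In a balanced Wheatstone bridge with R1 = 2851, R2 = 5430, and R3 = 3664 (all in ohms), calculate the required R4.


At balance: R1*R4 = R2*R3, so R4 = R2*R3/R1.
R4 = 5430 * 3664 / 2851
R4 = 19895520 / 2851
R4 = 6978.44 ohm

6978.44 ohm


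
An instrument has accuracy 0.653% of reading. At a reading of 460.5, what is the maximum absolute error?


Absolute error = (accuracy% / 100) * reading.
Error = (0.653 / 100) * 460.5
Error = 0.00653 * 460.5
Error = 3.0071

3.0071


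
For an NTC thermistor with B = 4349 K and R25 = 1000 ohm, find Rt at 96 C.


NTC thermistor equation: Rt = R25 * exp(B * (1/T - 1/T25)).
T in Kelvin: 369.15 K, T25 = 298.15 K
1/T - 1/T25 = 1/369.15 - 1/298.15 = -0.00064509
B * (1/T - 1/T25) = 4349 * -0.00064509 = -2.8055
Rt = 1000 * exp(-2.8055) = 60.5 ohm

60.5 ohm


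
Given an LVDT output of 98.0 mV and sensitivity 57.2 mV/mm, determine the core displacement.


Displacement = Vout / sensitivity.
d = 98.0 / 57.2
d = 1.713 mm

1.713 mm


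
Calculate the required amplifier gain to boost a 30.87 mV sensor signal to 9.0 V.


Gain = Vout / Vin (converting to same units).
G = 9.0 V / 30.87 mV
G = 9000.0 mV / 30.87 mV
G = 291.55

291.55


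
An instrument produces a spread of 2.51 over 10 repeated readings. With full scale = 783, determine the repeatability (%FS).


Repeatability = (spread / full scale) * 100%.
R = (2.51 / 783) * 100
R = 0.321 %FS

0.321 %FS


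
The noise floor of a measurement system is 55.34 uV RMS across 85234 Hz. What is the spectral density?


Noise spectral density = Vrms / sqrt(BW).
NSD = 55.34 / sqrt(85234)
NSD = 55.34 / 291.9486
NSD = 0.1896 uV/sqrt(Hz)

0.1896 uV/sqrt(Hz)


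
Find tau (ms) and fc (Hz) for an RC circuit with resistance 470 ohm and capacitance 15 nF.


Time constant: tau = R * C.
tau = 470 * 1.50e-08 = 7.05e-06 s
tau = 0.0071 ms
Cutoff frequency: fc = 1 / (2*pi*R*C).
fc = 1 / (2*pi*7.05e-06) = 22575.17 Hz

tau = 0.0071 ms, fc = 22575.17 Hz


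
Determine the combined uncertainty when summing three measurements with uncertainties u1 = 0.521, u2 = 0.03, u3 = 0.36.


For a sum of independent quantities, uc = sqrt(u1^2 + u2^2 + u3^2).
uc = sqrt(0.521^2 + 0.03^2 + 0.36^2)
uc = sqrt(0.271441 + 0.0009 + 0.1296)
uc = 0.634

0.634


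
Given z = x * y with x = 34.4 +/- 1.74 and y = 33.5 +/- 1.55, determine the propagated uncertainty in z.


For a product z = x*y, the relative uncertainty is:
uz/z = sqrt((ux/x)^2 + (uy/y)^2)
Relative uncertainties: ux/x = 1.74/34.4 = 0.050581
uy/y = 1.55/33.5 = 0.046269
z = 34.4 * 33.5 = 1152.4
uz = 1152.4 * sqrt(0.050581^2 + 0.046269^2) = 78.998

78.998


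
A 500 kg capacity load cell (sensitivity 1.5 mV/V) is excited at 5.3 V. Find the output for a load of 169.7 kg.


Vout = rated_output * Vex * (load / capacity).
Vout = 1.5 * 5.3 * (169.7 / 500)
Vout = 1.5 * 5.3 * 0.3394
Vout = 2.698 mV

2.698 mV


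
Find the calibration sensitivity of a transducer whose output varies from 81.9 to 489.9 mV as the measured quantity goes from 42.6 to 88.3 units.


Sensitivity = (y2 - y1) / (x2 - x1).
S = (489.9 - 81.9) / (88.3 - 42.6)
S = 408.0 / 45.7
S = 8.9278 mV/unit

8.9278 mV/unit


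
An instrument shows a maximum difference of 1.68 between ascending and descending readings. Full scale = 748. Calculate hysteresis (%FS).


Hysteresis = (max difference / full scale) * 100%.
H = (1.68 / 748) * 100
H = 0.225 %FS

0.225 %FS


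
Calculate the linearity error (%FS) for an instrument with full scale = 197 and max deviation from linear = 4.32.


Linearity error = (max deviation / full scale) * 100%.
Linearity = (4.32 / 197) * 100
Linearity = 2.193 %FS

2.193 %FS


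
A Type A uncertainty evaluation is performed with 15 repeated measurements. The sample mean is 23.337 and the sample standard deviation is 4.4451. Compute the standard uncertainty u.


The standard uncertainty for Type A evaluation is u = s / sqrt(n).
u = 4.4451 / sqrt(15)
u = 4.4451 / 3.873
u = 1.1477

1.1477


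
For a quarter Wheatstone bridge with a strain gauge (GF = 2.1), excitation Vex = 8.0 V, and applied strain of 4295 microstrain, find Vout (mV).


Quarter bridge output: Vout = (GF * epsilon * Vex) / 4.
Vout = (2.1 * 4295e-6 * 8.0) / 4
Vout = 0.072156 / 4 V
Vout = 0.018039 V = 18.039 mV

18.039 mV


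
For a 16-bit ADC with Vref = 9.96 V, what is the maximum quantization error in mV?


The maximum quantization error is +/- LSB/2.
LSB = Vref / 2^n = 9.96 / 65536 = 0.00015198 V
Max error = LSB / 2 = 0.00015198 / 2 = 7.599e-05 V
Max error = 0.076 mV

0.076 mV


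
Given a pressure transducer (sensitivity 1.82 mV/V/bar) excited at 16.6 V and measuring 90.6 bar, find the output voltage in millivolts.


Output = sensitivity * Vex * P.
Vout = 1.82 * 16.6 * 90.6
Vout = 30.212 * 90.6
Vout = 2737.21 mV

2737.21 mV


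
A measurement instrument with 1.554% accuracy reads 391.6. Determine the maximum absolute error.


Absolute error = (accuracy% / 100) * reading.
Error = (1.554 / 100) * 391.6
Error = 0.01554 * 391.6
Error = 6.0855

6.0855


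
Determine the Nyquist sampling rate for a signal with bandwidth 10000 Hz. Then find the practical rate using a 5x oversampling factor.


By Nyquist theorem, fs_min = 2 * fmax.
fs_min = 2 * 10000 = 20000 Hz
Practical rate = 5 * fs_min = 5 * 20000 = 100000 Hz

fs_min = 20000 Hz, fs_practical = 100000 Hz


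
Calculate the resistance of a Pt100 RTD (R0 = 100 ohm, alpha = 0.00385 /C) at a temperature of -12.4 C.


The RTD equation: Rt = R0 * (1 + alpha * T).
Rt = 100 * (1 + 0.00385 * -12.4)
Rt = 100 * (1 + -0.04774)
Rt = 100 * 0.95226
Rt = 95.226 ohm

95.226 ohm


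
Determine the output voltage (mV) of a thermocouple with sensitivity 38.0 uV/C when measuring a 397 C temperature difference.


The thermocouple output V = sensitivity * dT.
V = 38.0 uV/C * 397 C
V = 15086.0 uV
V = 15.086 mV

15.086 mV


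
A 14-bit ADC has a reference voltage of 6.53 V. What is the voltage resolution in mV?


The resolution (LSB) of an ADC is Vref / 2^n.
LSB = 6.53 / 2^14
LSB = 6.53 / 16384
LSB = 0.00039856 V = 0.39855957 mV

0.39855957 mV


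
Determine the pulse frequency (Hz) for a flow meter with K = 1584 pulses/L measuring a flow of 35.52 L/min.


Frequency = K * Q / 60 (converting L/min to L/s).
f = 1584 * 35.52 / 60
f = 56263.68 / 60
f = 937.73 Hz

937.73 Hz


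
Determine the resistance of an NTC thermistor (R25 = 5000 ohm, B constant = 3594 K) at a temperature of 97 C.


NTC thermistor equation: Rt = R25 * exp(B * (1/T - 1/T25)).
T in Kelvin: 370.15 K, T25 = 298.15 K
1/T - 1/T25 = 1/370.15 - 1/298.15 = -0.00065241
B * (1/T - 1/T25) = 3594 * -0.00065241 = -2.3448
Rt = 5000 * exp(-2.3448) = 479.4 ohm

479.4 ohm


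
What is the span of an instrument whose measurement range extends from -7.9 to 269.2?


Span = upper range - lower range.
Span = 269.2 - (-7.9)
Span = 277.1

277.1


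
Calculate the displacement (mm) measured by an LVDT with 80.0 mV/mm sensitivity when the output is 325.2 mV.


Displacement = Vout / sensitivity.
d = 325.2 / 80.0
d = 4.065 mm

4.065 mm


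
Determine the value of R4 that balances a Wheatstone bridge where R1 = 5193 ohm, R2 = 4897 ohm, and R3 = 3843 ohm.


At balance: R1*R4 = R2*R3, so R4 = R2*R3/R1.
R4 = 4897 * 3843 / 5193
R4 = 18819171 / 5193
R4 = 3623.95 ohm

3623.95 ohm


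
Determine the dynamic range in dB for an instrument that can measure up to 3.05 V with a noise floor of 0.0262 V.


Dynamic range = 20 * log10(Vmax / Vnoise).
DR = 20 * log10(3.05 / 0.0262)
DR = 20 * log10(116.41)
DR = 41.32 dB

41.32 dB


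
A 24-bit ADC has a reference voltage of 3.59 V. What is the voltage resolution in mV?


The resolution (LSB) of an ADC is Vref / 2^n.
LSB = 3.59 / 2^24
LSB = 3.59 / 16777216
LSB = 2.1e-07 V = 0.00021398 mV

0.00021398 mV


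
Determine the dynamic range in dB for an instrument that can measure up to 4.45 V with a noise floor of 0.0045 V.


Dynamic range = 20 * log10(Vmax / Vnoise).
DR = 20 * log10(4.45 / 0.0045)
DR = 20 * log10(988.89)
DR = 59.9 dB

59.9 dB


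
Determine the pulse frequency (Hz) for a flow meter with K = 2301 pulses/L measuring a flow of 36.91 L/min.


Frequency = K * Q / 60 (converting L/min to L/s).
f = 2301 * 36.91 / 60
f = 84929.91 / 60
f = 1415.5 Hz

1415.5 Hz


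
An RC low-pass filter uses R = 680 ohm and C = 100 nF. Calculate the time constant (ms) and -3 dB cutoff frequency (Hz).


Time constant: tau = R * C.
tau = 680 * 1.00e-07 = 6.8e-05 s
tau = 0.068 ms
Cutoff frequency: fc = 1 / (2*pi*R*C).
fc = 1 / (2*pi*6.8e-05) = 2340.51 Hz

tau = 0.068 ms, fc = 2340.51 Hz


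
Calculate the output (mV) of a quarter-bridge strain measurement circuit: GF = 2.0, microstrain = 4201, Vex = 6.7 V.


Quarter bridge output: Vout = (GF * epsilon * Vex) / 4.
Vout = (2.0 * 4201e-6 * 6.7) / 4
Vout = 0.0562934 / 4 V
Vout = 0.01407335 V = 14.0733 mV

14.0733 mV


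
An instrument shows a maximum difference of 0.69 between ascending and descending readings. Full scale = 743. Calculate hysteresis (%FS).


Hysteresis = (max difference / full scale) * 100%.
H = (0.69 / 743) * 100
H = 0.093 %FS

0.093 %FS


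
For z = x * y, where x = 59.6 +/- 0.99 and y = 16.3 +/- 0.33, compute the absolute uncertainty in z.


For a product z = x*y, the relative uncertainty is:
uz/z = sqrt((ux/x)^2 + (uy/y)^2)
Relative uncertainties: ux/x = 0.99/59.6 = 0.016611
uy/y = 0.33/16.3 = 0.020245
z = 59.6 * 16.3 = 971.5
uz = 971.5 * sqrt(0.016611^2 + 0.020245^2) = 25.441

25.441


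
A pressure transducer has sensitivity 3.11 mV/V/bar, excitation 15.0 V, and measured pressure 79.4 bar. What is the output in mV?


Output = sensitivity * Vex * P.
Vout = 3.11 * 15.0 * 79.4
Vout = 46.65 * 79.4
Vout = 3704.01 mV

3704.01 mV


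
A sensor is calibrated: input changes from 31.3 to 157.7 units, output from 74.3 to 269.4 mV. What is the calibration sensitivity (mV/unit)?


Sensitivity = (y2 - y1) / (x2 - x1).
S = (269.4 - 74.3) / (157.7 - 31.3)
S = 195.1 / 126.4
S = 1.5435 mV/unit

1.5435 mV/unit


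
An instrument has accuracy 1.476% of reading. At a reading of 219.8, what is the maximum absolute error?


Absolute error = (accuracy% / 100) * reading.
Error = (1.476 / 100) * 219.8
Error = 0.01476 * 219.8
Error = 3.2442

3.2442


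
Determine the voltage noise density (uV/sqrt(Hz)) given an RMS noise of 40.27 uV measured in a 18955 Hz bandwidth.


Noise spectral density = Vrms / sqrt(BW).
NSD = 40.27 / sqrt(18955)
NSD = 40.27 / 137.6772
NSD = 0.2925 uV/sqrt(Hz)

0.2925 uV/sqrt(Hz)


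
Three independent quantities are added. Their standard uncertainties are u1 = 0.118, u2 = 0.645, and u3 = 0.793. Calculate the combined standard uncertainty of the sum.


For a sum of independent quantities, uc = sqrt(u1^2 + u2^2 + u3^2).
uc = sqrt(0.118^2 + 0.645^2 + 0.793^2)
uc = sqrt(0.013924 + 0.416025 + 0.628849)
uc = 1.029

1.029


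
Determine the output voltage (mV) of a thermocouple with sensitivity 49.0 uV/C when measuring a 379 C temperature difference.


The thermocouple output V = sensitivity * dT.
V = 49.0 uV/C * 379 C
V = 18571.0 uV
V = 18.571 mV

18.571 mV


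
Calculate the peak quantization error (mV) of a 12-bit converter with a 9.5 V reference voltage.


The maximum quantization error is +/- LSB/2.
LSB = Vref / 2^n = 9.5 / 4096 = 0.00231934 V
Max error = LSB / 2 = 0.00231934 / 2 = 0.00115967 V
Max error = 1.1597 mV

1.1597 mV


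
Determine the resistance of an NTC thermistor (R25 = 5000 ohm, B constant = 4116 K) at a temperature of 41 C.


NTC thermistor equation: Rt = R25 * exp(B * (1/T - 1/T25)).
T in Kelvin: 314.15 K, T25 = 298.15 K
1/T - 1/T25 = 1/314.15 - 1/298.15 = -0.00017082
B * (1/T - 1/T25) = 4116 * -0.00017082 = -0.7031
Rt = 5000 * exp(-0.7031) = 2475.2 ohm

2475.2 ohm


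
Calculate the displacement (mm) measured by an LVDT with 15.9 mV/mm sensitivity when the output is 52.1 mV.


Displacement = Vout / sensitivity.
d = 52.1 / 15.9
d = 3.277 mm

3.277 mm


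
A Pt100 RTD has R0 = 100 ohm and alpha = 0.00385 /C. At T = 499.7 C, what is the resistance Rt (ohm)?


The RTD equation: Rt = R0 * (1 + alpha * T).
Rt = 100 * (1 + 0.00385 * 499.7)
Rt = 100 * (1 + 1.923845)
Rt = 100 * 2.923845
Rt = 292.385 ohm

292.385 ohm


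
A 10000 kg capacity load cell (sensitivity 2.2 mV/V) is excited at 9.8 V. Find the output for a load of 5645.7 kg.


Vout = rated_output * Vex * (load / capacity).
Vout = 2.2 * 9.8 * (5645.7 / 10000)
Vout = 2.2 * 9.8 * 0.56457
Vout = 12.172 mV

12.172 mV


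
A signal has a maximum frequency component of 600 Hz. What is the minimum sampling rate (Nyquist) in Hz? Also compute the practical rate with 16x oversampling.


By Nyquist theorem, fs_min = 2 * fmax.
fs_min = 2 * 600 = 1200 Hz
Practical rate = 16 * fs_min = 16 * 1200 = 19200 Hz

fs_min = 1200 Hz, fs_practical = 19200 Hz


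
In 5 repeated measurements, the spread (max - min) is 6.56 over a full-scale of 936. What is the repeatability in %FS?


Repeatability = (spread / full scale) * 100%.
R = (6.56 / 936) * 100
R = 0.701 %FS

0.701 %FS


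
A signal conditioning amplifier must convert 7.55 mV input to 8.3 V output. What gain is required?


Gain = Vout / Vin (converting to same units).
G = 8.3 V / 7.55 mV
G = 8300.0 mV / 7.55 mV
G = 1099.34

1099.34


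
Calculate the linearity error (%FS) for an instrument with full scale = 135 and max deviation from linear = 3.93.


Linearity error = (max deviation / full scale) * 100%.
Linearity = (3.93 / 135) * 100
Linearity = 2.911 %FS

2.911 %FS


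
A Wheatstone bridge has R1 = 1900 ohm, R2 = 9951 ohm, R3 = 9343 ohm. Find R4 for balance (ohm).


At balance: R1*R4 = R2*R3, so R4 = R2*R3/R1.
R4 = 9951 * 9343 / 1900
R4 = 92972193 / 1900
R4 = 48932.73 ohm

48932.73 ohm


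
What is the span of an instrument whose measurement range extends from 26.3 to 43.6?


Span = upper range - lower range.
Span = 43.6 - (26.3)
Span = 17.3

17.3


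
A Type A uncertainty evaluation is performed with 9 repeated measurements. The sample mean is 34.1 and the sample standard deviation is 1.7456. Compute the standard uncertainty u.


The standard uncertainty for Type A evaluation is u = s / sqrt(n).
u = 1.7456 / sqrt(9)
u = 1.7456 / 3.0
u = 0.5819

0.5819


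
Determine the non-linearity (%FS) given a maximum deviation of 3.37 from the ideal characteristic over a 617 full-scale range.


Linearity error = (max deviation / full scale) * 100%.
Linearity = (3.37 / 617) * 100
Linearity = 0.546 %FS

0.546 %FS


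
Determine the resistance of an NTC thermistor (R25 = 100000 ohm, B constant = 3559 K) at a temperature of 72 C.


NTC thermistor equation: Rt = R25 * exp(B * (1/T - 1/T25)).
T in Kelvin: 345.15 K, T25 = 298.15 K
1/T - 1/T25 = 1/345.15 - 1/298.15 = -0.00045673
B * (1/T - 1/T25) = 3559 * -0.00045673 = -1.6255
Rt = 100000 * exp(-1.6255) = 19681.6 ohm

19681.6 ohm


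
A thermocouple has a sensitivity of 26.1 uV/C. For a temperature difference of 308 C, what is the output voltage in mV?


The thermocouple output V = sensitivity * dT.
V = 26.1 uV/C * 308 C
V = 8038.8 uV
V = 8.039 mV

8.039 mV


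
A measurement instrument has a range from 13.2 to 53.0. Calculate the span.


Span = upper range - lower range.
Span = 53.0 - (13.2)
Span = 39.8

39.8


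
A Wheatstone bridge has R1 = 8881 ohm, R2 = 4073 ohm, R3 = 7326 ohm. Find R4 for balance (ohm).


At balance: R1*R4 = R2*R3, so R4 = R2*R3/R1.
R4 = 4073 * 7326 / 8881
R4 = 29838798 / 8881
R4 = 3359.85 ohm

3359.85 ohm


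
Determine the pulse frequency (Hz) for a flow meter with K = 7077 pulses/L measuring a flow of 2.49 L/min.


Frequency = K * Q / 60 (converting L/min to L/s).
f = 7077 * 2.49 / 60
f = 17621.73 / 60
f = 293.7 Hz

293.7 Hz


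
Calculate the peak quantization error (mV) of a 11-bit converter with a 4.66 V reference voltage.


The maximum quantization error is +/- LSB/2.
LSB = Vref / 2^n = 4.66 / 2048 = 0.00227539 V
Max error = LSB / 2 = 0.00227539 / 2 = 0.0011377 V
Max error = 1.1377 mV

1.1377 mV


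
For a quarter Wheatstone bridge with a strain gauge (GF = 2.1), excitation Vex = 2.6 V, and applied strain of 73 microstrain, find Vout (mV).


Quarter bridge output: Vout = (GF * epsilon * Vex) / 4.
Vout = (2.1 * 73e-6 * 2.6) / 4
Vout = 0.00039858 / 4 V
Vout = 9.965e-05 V = 0.0996 mV

0.0996 mV


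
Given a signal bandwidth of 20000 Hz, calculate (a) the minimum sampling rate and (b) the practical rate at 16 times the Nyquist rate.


By Nyquist theorem, fs_min = 2 * fmax.
fs_min = 2 * 20000 = 40000 Hz
Practical rate = 16 * fs_min = 16 * 40000 = 640000 Hz

fs_min = 40000 Hz, fs_practical = 640000 Hz


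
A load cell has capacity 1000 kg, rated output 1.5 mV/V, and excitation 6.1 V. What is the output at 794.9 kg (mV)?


Vout = rated_output * Vex * (load / capacity).
Vout = 1.5 * 6.1 * (794.9 / 1000)
Vout = 1.5 * 6.1 * 0.7949
Vout = 7.273 mV

7.273 mV


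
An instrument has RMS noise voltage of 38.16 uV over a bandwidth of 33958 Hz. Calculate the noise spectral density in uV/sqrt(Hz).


Noise spectral density = Vrms / sqrt(BW).
NSD = 38.16 / sqrt(33958)
NSD = 38.16 / 184.277
NSD = 0.2071 uV/sqrt(Hz)

0.2071 uV/sqrt(Hz)


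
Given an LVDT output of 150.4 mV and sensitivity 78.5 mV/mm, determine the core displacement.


Displacement = Vout / sensitivity.
d = 150.4 / 78.5
d = 1.916 mm

1.916 mm


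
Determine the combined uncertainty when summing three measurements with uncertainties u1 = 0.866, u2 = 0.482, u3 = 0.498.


For a sum of independent quantities, uc = sqrt(u1^2 + u2^2 + u3^2).
uc = sqrt(0.866^2 + 0.482^2 + 0.498^2)
uc = sqrt(0.749956 + 0.232324 + 0.248004)
uc = 1.1092

1.1092


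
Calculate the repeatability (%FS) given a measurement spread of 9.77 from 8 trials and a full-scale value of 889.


Repeatability = (spread / full scale) * 100%.
R = (9.77 / 889) * 100
R = 1.099 %FS

1.099 %FS


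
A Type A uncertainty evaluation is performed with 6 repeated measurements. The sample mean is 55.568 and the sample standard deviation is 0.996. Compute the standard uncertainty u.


The standard uncertainty for Type A evaluation is u = s / sqrt(n).
u = 0.996 / sqrt(6)
u = 0.996 / 2.4495
u = 0.4066

0.4066


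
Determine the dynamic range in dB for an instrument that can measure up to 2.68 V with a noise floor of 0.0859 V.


Dynamic range = 20 * log10(Vmax / Vnoise).
DR = 20 * log10(2.68 / 0.0859)
DR = 20 * log10(31.2)
DR = 29.88 dB

29.88 dB


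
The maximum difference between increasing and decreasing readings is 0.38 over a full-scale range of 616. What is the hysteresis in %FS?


Hysteresis = (max difference / full scale) * 100%.
H = (0.38 / 616) * 100
H = 0.062 %FS

0.062 %FS


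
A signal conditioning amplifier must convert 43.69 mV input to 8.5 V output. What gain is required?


Gain = Vout / Vin (converting to same units).
G = 8.5 V / 43.69 mV
G = 8500.0 mV / 43.69 mV
G = 194.55

194.55


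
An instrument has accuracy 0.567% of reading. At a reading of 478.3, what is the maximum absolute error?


Absolute error = (accuracy% / 100) * reading.
Error = (0.567 / 100) * 478.3
Error = 0.00567 * 478.3
Error = 2.712

2.712


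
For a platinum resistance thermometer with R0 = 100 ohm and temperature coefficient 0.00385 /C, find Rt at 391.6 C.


The RTD equation: Rt = R0 * (1 + alpha * T).
Rt = 100 * (1 + 0.00385 * 391.6)
Rt = 100 * (1 + 1.50766)
Rt = 100 * 2.50766
Rt = 250.766 ohm

250.766 ohm


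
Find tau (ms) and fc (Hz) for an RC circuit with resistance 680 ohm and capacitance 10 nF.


Time constant: tau = R * C.
tau = 680 * 1.00e-08 = 6.8e-06 s
tau = 0.0068 ms
Cutoff frequency: fc = 1 / (2*pi*R*C).
fc = 1 / (2*pi*6.8e-06) = 23405.14 Hz

tau = 0.0068 ms, fc = 23405.14 Hz


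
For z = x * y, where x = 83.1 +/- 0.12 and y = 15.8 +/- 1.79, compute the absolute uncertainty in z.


For a product z = x*y, the relative uncertainty is:
uz/z = sqrt((ux/x)^2 + (uy/y)^2)
Relative uncertainties: ux/x = 0.12/83.1 = 0.001444
uy/y = 1.79/15.8 = 0.113291
z = 83.1 * 15.8 = 1313.0
uz = 1313.0 * sqrt(0.001444^2 + 0.113291^2) = 148.761

148.761


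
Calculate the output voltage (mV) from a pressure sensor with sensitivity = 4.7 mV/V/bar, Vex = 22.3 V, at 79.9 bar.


Output = sensitivity * Vex * P.
Vout = 4.7 * 22.3 * 79.9
Vout = 104.81 * 79.9
Vout = 8374.32 mV

8374.32 mV


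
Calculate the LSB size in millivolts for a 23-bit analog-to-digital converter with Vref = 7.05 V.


The resolution (LSB) of an ADC is Vref / 2^n.
LSB = 7.05 / 2^23
LSB = 7.05 / 8388608
LSB = 8.4e-07 V = 0.00084043 mV

0.00084043 mV


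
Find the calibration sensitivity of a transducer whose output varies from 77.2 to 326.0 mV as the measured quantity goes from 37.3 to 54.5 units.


Sensitivity = (y2 - y1) / (x2 - x1).
S = (326.0 - 77.2) / (54.5 - 37.3)
S = 248.8 / 17.2
S = 14.4651 mV/unit

14.4651 mV/unit


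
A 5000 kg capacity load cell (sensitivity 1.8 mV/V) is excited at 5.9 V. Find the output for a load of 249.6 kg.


Vout = rated_output * Vex * (load / capacity).
Vout = 1.8 * 5.9 * (249.6 / 5000)
Vout = 1.8 * 5.9 * 0.04992
Vout = 0.53 mV

0.53 mV


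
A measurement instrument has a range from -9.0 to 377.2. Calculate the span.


Span = upper range - lower range.
Span = 377.2 - (-9.0)
Span = 386.2

386.2


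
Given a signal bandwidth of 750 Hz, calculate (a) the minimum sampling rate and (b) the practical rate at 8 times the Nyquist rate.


By Nyquist theorem, fs_min = 2 * fmax.
fs_min = 2 * 750 = 1500 Hz
Practical rate = 8 * fs_min = 8 * 1500 = 12000 Hz

fs_min = 1500 Hz, fs_practical = 12000 Hz


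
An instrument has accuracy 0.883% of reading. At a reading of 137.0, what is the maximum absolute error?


Absolute error = (accuracy% / 100) * reading.
Error = (0.883 / 100) * 137.0
Error = 0.00883 * 137.0
Error = 1.2097

1.2097


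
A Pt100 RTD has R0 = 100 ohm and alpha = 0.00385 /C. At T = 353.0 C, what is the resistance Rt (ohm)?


The RTD equation: Rt = R0 * (1 + alpha * T).
Rt = 100 * (1 + 0.00385 * 353.0)
Rt = 100 * (1 + 1.35905)
Rt = 100 * 2.35905
Rt = 235.905 ohm

235.905 ohm


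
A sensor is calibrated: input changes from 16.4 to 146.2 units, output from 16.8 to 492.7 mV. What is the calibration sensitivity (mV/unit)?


Sensitivity = (y2 - y1) / (x2 - x1).
S = (492.7 - 16.8) / (146.2 - 16.4)
S = 475.9 / 129.8
S = 3.6664 mV/unit

3.6664 mV/unit


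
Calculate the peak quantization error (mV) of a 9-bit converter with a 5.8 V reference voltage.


The maximum quantization error is +/- LSB/2.
LSB = Vref / 2^n = 5.8 / 512 = 0.01132812 V
Max error = LSB / 2 = 0.01132812 / 2 = 0.00566406 V
Max error = 5.6641 mV

5.6641 mV


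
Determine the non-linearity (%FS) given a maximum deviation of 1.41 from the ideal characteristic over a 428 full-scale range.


Linearity error = (max deviation / full scale) * 100%.
Linearity = (1.41 / 428) * 100
Linearity = 0.329 %FS

0.329 %FS


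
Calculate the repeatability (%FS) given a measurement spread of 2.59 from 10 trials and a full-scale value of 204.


Repeatability = (spread / full scale) * 100%.
R = (2.59 / 204) * 100
R = 1.27 %FS

1.27 %FS


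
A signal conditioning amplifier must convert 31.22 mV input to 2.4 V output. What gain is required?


Gain = Vout / Vin (converting to same units).
G = 2.4 V / 31.22 mV
G = 2400.0 mV / 31.22 mV
G = 76.87

76.87


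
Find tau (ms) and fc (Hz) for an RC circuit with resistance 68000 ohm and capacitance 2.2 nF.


Time constant: tau = R * C.
tau = 68000 * 2.20e-09 = 0.0001496 s
tau = 0.1496 ms
Cutoff frequency: fc = 1 / (2*pi*R*C).
fc = 1 / (2*pi*0.0001496) = 1063.87 Hz

tau = 0.1496 ms, fc = 1063.87 Hz


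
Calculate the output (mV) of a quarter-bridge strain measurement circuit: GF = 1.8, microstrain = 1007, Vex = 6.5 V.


Quarter bridge output: Vout = (GF * epsilon * Vex) / 4.
Vout = (1.8 * 1007e-6 * 6.5) / 4
Vout = 0.0117819 / 4 V
Vout = 0.00294548 V = 2.9455 mV

2.9455 mV


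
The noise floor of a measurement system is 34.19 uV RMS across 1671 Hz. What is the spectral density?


Noise spectral density = Vrms / sqrt(BW).
NSD = 34.19 / sqrt(1671)
NSD = 34.19 / 40.8779
NSD = 0.8364 uV/sqrt(Hz)

0.8364 uV/sqrt(Hz)


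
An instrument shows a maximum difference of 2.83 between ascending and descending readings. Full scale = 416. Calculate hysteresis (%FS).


Hysteresis = (max difference / full scale) * 100%.
H = (2.83 / 416) * 100
H = 0.68 %FS

0.68 %FS


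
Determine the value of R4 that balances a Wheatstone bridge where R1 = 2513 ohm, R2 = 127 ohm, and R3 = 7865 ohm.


At balance: R1*R4 = R2*R3, so R4 = R2*R3/R1.
R4 = 127 * 7865 / 2513
R4 = 998855 / 2513
R4 = 397.48 ohm

397.48 ohm


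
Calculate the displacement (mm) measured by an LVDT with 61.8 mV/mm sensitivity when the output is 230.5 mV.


Displacement = Vout / sensitivity.
d = 230.5 / 61.8
d = 3.73 mm

3.73 mm


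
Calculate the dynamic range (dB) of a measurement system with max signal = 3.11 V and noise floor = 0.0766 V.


Dynamic range = 20 * log10(Vmax / Vnoise).
DR = 20 * log10(3.11 / 0.0766)
DR = 20 * log10(40.6)
DR = 32.17 dB

32.17 dB


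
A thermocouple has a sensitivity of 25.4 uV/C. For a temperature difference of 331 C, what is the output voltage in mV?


The thermocouple output V = sensitivity * dT.
V = 25.4 uV/C * 331 C
V = 8407.4 uV
V = 8.407 mV

8.407 mV


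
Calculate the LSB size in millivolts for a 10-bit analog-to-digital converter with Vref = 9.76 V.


The resolution (LSB) of an ADC is Vref / 2^n.
LSB = 9.76 / 2^10
LSB = 9.76 / 1024
LSB = 0.00953125 V = 9.53125 mV

9.53125 mV


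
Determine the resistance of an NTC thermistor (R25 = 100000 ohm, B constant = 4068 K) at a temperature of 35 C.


NTC thermistor equation: Rt = R25 * exp(B * (1/T - 1/T25)).
T in Kelvin: 308.15 K, T25 = 298.15 K
1/T - 1/T25 = 1/308.15 - 1/298.15 = -0.00010884
B * (1/T - 1/T25) = 4068 * -0.00010884 = -0.4428
Rt = 100000 * exp(-0.4428) = 64225.1 ohm

64225.1 ohm


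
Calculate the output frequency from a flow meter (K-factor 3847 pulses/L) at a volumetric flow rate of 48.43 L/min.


Frequency = K * Q / 60 (converting L/min to L/s).
f = 3847 * 48.43 / 60
f = 186310.21 / 60
f = 3105.17 Hz

3105.17 Hz


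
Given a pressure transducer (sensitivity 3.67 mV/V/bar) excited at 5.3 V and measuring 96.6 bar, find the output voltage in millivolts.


Output = sensitivity * Vex * P.
Vout = 3.67 * 5.3 * 96.6
Vout = 19.451 * 96.6
Vout = 1878.97 mV

1878.97 mV


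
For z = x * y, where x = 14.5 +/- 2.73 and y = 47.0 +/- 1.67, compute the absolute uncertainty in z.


For a product z = x*y, the relative uncertainty is:
uz/z = sqrt((ux/x)^2 + (uy/y)^2)
Relative uncertainties: ux/x = 2.73/14.5 = 0.188276
uy/y = 1.67/47.0 = 0.035532
z = 14.5 * 47.0 = 681.5
uz = 681.5 * sqrt(0.188276^2 + 0.035532^2) = 130.575

130.575


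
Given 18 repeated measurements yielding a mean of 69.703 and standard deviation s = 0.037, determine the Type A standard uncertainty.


The standard uncertainty for Type A evaluation is u = s / sqrt(n).
u = 0.037 / sqrt(18)
u = 0.037 / 4.2426
u = 0.0087

0.0087


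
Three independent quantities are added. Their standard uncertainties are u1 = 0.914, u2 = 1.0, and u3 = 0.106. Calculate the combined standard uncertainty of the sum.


For a sum of independent quantities, uc = sqrt(u1^2 + u2^2 + u3^2).
uc = sqrt(0.914^2 + 1.0^2 + 0.106^2)
uc = sqrt(0.835396 + 1.0 + 0.011236)
uc = 1.3589

1.3589


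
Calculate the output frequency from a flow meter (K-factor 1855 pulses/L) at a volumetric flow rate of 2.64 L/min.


Frequency = K * Q / 60 (converting L/min to L/s).
f = 1855 * 2.64 / 60
f = 4897.2 / 60
f = 81.62 Hz

81.62 Hz


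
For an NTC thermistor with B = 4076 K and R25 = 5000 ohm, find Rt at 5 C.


NTC thermistor equation: Rt = R25 * exp(B * (1/T - 1/T25)).
T in Kelvin: 278.15 K, T25 = 298.15 K
1/T - 1/T25 = 1/278.15 - 1/298.15 = 0.00024117
B * (1/T - 1/T25) = 4076 * 0.00024117 = 0.983
Rt = 5000 * exp(0.983) = 13362.2 ohm

13362.2 ohm


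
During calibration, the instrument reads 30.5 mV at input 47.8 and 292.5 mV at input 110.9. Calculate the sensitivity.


Sensitivity = (y2 - y1) / (x2 - x1).
S = (292.5 - 30.5) / (110.9 - 47.8)
S = 262.0 / 63.1
S = 4.1521 mV/unit

4.1521 mV/unit


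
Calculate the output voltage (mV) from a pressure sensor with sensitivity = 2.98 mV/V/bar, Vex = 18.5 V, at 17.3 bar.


Output = sensitivity * Vex * P.
Vout = 2.98 * 18.5 * 17.3
Vout = 55.13 * 17.3
Vout = 953.75 mV

953.75 mV


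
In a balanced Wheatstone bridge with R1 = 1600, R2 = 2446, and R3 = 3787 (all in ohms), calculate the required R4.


At balance: R1*R4 = R2*R3, so R4 = R2*R3/R1.
R4 = 2446 * 3787 / 1600
R4 = 9263002 / 1600
R4 = 5789.38 ohm

5789.38 ohm


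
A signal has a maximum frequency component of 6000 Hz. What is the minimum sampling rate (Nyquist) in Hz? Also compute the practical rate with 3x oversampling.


By Nyquist theorem, fs_min = 2 * fmax.
fs_min = 2 * 6000 = 12000 Hz
Practical rate = 3 * fs_min = 3 * 12000 = 36000 Hz

fs_min = 12000 Hz, fs_practical = 36000 Hz


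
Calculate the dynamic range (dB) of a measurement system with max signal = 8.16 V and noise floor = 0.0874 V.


Dynamic range = 20 * log10(Vmax / Vnoise).
DR = 20 * log10(8.16 / 0.0874)
DR = 20 * log10(93.36)
DR = 39.4 dB

39.4 dB


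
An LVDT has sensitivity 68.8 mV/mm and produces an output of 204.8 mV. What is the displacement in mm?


Displacement = Vout / sensitivity.
d = 204.8 / 68.8
d = 2.977 mm

2.977 mm


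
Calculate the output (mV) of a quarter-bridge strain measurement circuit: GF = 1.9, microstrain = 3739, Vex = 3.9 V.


Quarter bridge output: Vout = (GF * epsilon * Vex) / 4.
Vout = (1.9 * 3739e-6 * 3.9) / 4
Vout = 0.02770599 / 4 V
Vout = 0.0069265 V = 6.9265 mV

6.9265 mV


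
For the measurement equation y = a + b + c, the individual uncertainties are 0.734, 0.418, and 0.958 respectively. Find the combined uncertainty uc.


For a sum of independent quantities, uc = sqrt(u1^2 + u2^2 + u3^2).
uc = sqrt(0.734^2 + 0.418^2 + 0.958^2)
uc = sqrt(0.538756 + 0.174724 + 0.917764)
uc = 1.2772

1.2772


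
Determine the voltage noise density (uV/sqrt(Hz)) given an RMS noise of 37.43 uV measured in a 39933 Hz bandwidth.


Noise spectral density = Vrms / sqrt(BW).
NSD = 37.43 / sqrt(39933)
NSD = 37.43 / 199.8324
NSD = 0.1873 uV/sqrt(Hz)

0.1873 uV/sqrt(Hz)


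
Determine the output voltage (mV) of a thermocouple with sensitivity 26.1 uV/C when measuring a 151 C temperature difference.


The thermocouple output V = sensitivity * dT.
V = 26.1 uV/C * 151 C
V = 3941.1 uV
V = 3.941 mV

3.941 mV


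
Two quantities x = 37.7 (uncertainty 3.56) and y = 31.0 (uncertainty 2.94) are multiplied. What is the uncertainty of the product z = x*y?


For a product z = x*y, the relative uncertainty is:
uz/z = sqrt((ux/x)^2 + (uy/y)^2)
Relative uncertainties: ux/x = 3.56/37.7 = 0.09443
uy/y = 2.94/31.0 = 0.094839
z = 37.7 * 31.0 = 1168.7
uz = 1168.7 * sqrt(0.09443^2 + 0.094839^2) = 156.411

156.411


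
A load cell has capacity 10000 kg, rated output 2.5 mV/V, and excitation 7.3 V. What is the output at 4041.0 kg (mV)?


Vout = rated_output * Vex * (load / capacity).
Vout = 2.5 * 7.3 * (4041.0 / 10000)
Vout = 2.5 * 7.3 * 0.4041
Vout = 7.375 mV

7.375 mV


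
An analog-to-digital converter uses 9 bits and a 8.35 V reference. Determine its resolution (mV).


The resolution (LSB) of an ADC is Vref / 2^n.
LSB = 8.35 / 2^9
LSB = 8.35 / 512
LSB = 0.01630859 V = 16.30859375 mV

16.30859375 mV


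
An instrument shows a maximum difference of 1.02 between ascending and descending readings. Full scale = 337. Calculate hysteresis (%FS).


Hysteresis = (max difference / full scale) * 100%.
H = (1.02 / 337) * 100
H = 0.303 %FS

0.303 %FS


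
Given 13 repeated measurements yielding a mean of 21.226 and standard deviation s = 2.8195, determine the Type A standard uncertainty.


The standard uncertainty for Type A evaluation is u = s / sqrt(n).
u = 2.8195 / sqrt(13)
u = 2.8195 / 3.6056
u = 0.782

0.782


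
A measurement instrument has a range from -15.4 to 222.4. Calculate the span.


Span = upper range - lower range.
Span = 222.4 - (-15.4)
Span = 237.8

237.8


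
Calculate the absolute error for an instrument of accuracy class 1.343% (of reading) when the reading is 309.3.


Absolute error = (accuracy% / 100) * reading.
Error = (1.343 / 100) * 309.3
Error = 0.01343 * 309.3
Error = 4.1539

4.1539


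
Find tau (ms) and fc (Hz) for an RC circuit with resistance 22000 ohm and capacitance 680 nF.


Time constant: tau = R * C.
tau = 22000 * 6.80e-07 = 0.01496 s
tau = 14.96 ms
Cutoff frequency: fc = 1 / (2*pi*R*C).
fc = 1 / (2*pi*0.01496) = 10.64 Hz

tau = 14.96 ms, fc = 10.64 Hz


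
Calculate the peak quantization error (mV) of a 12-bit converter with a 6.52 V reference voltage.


The maximum quantization error is +/- LSB/2.
LSB = Vref / 2^n = 6.52 / 4096 = 0.0015918 V
Max error = LSB / 2 = 0.0015918 / 2 = 0.0007959 V
Max error = 0.7959 mV

0.7959 mV


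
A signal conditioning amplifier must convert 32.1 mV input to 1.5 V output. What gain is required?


Gain = Vout / Vin (converting to same units).
G = 1.5 V / 32.1 mV
G = 1500.0 mV / 32.1 mV
G = 46.73

46.73


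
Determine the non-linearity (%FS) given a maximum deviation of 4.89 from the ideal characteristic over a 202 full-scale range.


Linearity error = (max deviation / full scale) * 100%.
Linearity = (4.89 / 202) * 100
Linearity = 2.421 %FS

2.421 %FS


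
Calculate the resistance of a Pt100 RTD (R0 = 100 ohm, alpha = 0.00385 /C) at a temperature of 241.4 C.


The RTD equation: Rt = R0 * (1 + alpha * T).
Rt = 100 * (1 + 0.00385 * 241.4)
Rt = 100 * (1 + 0.92939)
Rt = 100 * 1.92939
Rt = 192.939 ohm

192.939 ohm


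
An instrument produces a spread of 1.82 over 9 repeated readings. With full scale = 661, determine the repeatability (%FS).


Repeatability = (spread / full scale) * 100%.
R = (1.82 / 661) * 100
R = 0.275 %FS

0.275 %FS


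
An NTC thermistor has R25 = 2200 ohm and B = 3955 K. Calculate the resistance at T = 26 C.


NTC thermistor equation: Rt = R25 * exp(B * (1/T - 1/T25)).
T in Kelvin: 299.15 K, T25 = 298.15 K
1/T - 1/T25 = 1/299.15 - 1/298.15 = -1.121e-05
B * (1/T - 1/T25) = 3955 * -1.121e-05 = -0.0443
Rt = 2200 * exp(-0.0443) = 2104.6 ohm

2104.6 ohm


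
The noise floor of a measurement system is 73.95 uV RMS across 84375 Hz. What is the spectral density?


Noise spectral density = Vrms / sqrt(BW).
NSD = 73.95 / sqrt(84375)
NSD = 73.95 / 290.4738
NSD = 0.2546 uV/sqrt(Hz)

0.2546 uV/sqrt(Hz)


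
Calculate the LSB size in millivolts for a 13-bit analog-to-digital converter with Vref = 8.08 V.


The resolution (LSB) of an ADC is Vref / 2^n.
LSB = 8.08 / 2^13
LSB = 8.08 / 8192
LSB = 0.00098633 V = 0.98632812 mV

0.98632812 mV
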